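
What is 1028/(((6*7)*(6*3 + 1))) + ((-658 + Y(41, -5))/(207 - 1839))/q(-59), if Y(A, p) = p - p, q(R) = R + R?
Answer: 5484529/4268768 ≈ 1.2848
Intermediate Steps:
q(R) = 2*R
Y(A, p) = 0
1028/(((6*7)*(6*3 + 1))) + ((-658 + Y(41, -5))/(207 - 1839))/q(-59) = 1028/(((6*7)*(6*3 + 1))) + ((-658 + 0)/(207 - 1839))/((2*(-59))) = 1028/((42*(18 + 1))) - 658/(-1632)/(-118) = 1028/((42*19)) - 658*(-1/1632)*(-1/118) = 1028/798 + (329/816)*(-1/118) = 1028*(1/798) - 329/96288 = 514/399 - 329/96288 = 5484529/4268768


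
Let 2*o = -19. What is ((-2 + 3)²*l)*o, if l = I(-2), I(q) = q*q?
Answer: -38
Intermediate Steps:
o = -19/2 (o = (½)*(-19) = -19/2 ≈ -9.5000)
I(q) = q²
l = 4 (l = (-2)² = 4)
((-2 + 3)²*l)*o = ((-2 + 3)²*4)*(-19/2) = (1²*4)*(-19/2) = (1*4)*(-19/2) = 4*(-19/2) = -38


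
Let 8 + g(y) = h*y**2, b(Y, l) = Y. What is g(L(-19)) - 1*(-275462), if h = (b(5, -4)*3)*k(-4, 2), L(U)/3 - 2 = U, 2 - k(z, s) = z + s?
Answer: 431514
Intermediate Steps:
k(z, s) = 2 - s - z (k(z, s) = 2 - (z + s) = 2 - (s + z) = 2 + (-s - z) = 2 - s - z)
L(U) = 6 + 3*U
h = 60 (h = (5*3)*(2 - 1*2 - 1*(-4)) = 15*(2 - 2 + 4) = 15*4 = 60)
g(y) = -8 + 60*y**2
g(L(-19)) - 1*(-275462) = (-8 + 60*(6 + 3*(-19))**2) - 1*(-275462) = (-8 + 60*(6 - 57)**2) + 275462 = (-8 + 60*(-51)**2) + 275462 = (-8 + 60*2601) + 275462 = (-8 + 156060) + 275462 = 156052 + 275462 = 431514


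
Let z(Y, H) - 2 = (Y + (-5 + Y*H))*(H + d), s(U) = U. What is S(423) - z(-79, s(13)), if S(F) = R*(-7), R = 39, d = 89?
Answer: 113047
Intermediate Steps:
S(F) = -273 (S(F) = 39*(-7) = -273)
z(Y, H) = 2 + (89 + H)*(-5 + Y + H*Y) (z(Y, H) = 2 + (Y + (-5 + Y*H))*(H + 89) = 2 + (Y + (-5 + H*Y))*(89 + H) = 2 + (-5 + Y + H*Y)*(89 + H) = 2 + (89 + H)*(-5 + Y + H*Y))
S(423) - z(-79, s(13)) = -273 - (-443 - 5*13 + 89*(-79) - 79*13**2 + 90*13*(-79)) = -273 - (-443 - 65 - 7031 - 79*169 - 92430) = -273 - (-443 - 65 - 7031 - 13351 - 92430) = -273 - 1*(-113320) = -273 + 113320 = 113047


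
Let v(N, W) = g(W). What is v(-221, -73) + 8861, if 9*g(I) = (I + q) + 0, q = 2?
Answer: 79678/9 ≈ 8853.1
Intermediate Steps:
g(I) = 2/9 + I/9 (g(I) = ((I + 2) + 0)/9 = ((2 + I) + 0)/9 = (2 + I)/9 = 2/9 + I/9)
v(N, W) = 2/9 + W/9
v(-221, -73) + 8861 = (2/9 + (⅑)*(-73)) + 8861 = (2/9 - 73/9) + 8861 = -71/9 + 8861 = 79678/9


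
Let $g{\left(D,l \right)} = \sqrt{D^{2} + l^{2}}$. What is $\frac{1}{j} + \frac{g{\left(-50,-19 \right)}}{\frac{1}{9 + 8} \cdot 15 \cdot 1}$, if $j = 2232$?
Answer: $\frac{1}{2232} + \frac{17 \sqrt{2861}}{15} \approx 60.621$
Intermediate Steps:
$\frac{1}{j} + \frac{g{\left(-50,-19 \right)}}{\frac{1}{9 + 8} \cdot 15 \cdot 1} = \frac{1}{2232} + \frac{\sqrt{\left(-50\right)^{2} + \left(-19\right)^{2}}}{\frac{1}{9 + 8} \cdot 15 \cdot 1} = \frac{1}{2232} + \frac{\sqrt{2500 + 361}}{\frac{1}{17} \cdot 15 \cdot 1} = \frac{1}{2232} + \frac{\sqrt{2861}}{\frac{1}{17} \cdot 15 \cdot 1} = \frac{1}{2232} + \frac{\sqrt{2861}}{\frac{15}{17} \cdot 1} = \frac{1}{2232} + \frac{\sqrt{2861}}{\frac{15}{17}} = \frac{1}{2232} + \sqrt{2861} \cdot \frac{17}{15} = \frac{1}{2232} + \frac{17 \sqrt{2861}}{15}$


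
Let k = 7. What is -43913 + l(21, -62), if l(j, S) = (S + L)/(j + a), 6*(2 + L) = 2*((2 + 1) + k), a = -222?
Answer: -26479357/603 ≈ -43913.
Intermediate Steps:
L = 4/3 (L = -2 + (2*((2 + 1) + 7))/6 = -2 + (2*(3 + 7))/6 = -2 + (2*10)/6 = -2 + (1/6)*20 = -2 + 10/3 = 4/3 ≈ 1.3333)
l(j, S) = (4/3 + S)/(-222 + j) (l(j, S) = (S + 4/3)/(j - 222) = (4/3 + S)/(-222 + j))
-43913 + l(21, -62) = -43913 + (4/3 - 62)/(-222 + 21) = -43913 - 182/3/(-201) = -43913 - 1/201*(-182/3) = -43913 + 182/603 = -26479357/603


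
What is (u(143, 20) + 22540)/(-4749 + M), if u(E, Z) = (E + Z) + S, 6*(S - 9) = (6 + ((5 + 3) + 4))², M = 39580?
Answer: 22766/34831 ≈ 0.65361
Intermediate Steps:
S = 63 (S = 9 + (6 + ((5 + 3) + 4))²/6 = 9 + (6 + (8 + 4))²/6 = 9 + (6 + 12)²/6 = 9 + (⅙)*18² = 9 + (⅙)*324 = 9 + 54 = 63)
u(E, Z) = 63 + E + Z (u(E, Z) = (E + Z) + 63 = 63 + E + Z)
(u(143, 20) + 22540)/(-4749 + M) = ((63 + 143 + 20) + 22540)/(-4749 + 39580) = (226 + 22540)/34831 = 22766*(1/34831) = 22766/34831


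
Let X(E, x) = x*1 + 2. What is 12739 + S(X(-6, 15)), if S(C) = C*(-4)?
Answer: 12671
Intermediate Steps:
X(E, x) = 2 + x (X(E, x) = x + 2 = 2 + x)
S(C) = -4*C
12739 + S(X(-6, 15)) = 12739 - 4*(2 + 15) = 12739 - 4*17 = 12739 - 68 = 12671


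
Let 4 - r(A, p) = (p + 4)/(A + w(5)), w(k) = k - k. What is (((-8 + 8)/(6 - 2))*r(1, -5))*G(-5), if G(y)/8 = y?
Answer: 0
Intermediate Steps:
G(y) = 8*y
w(k) = 0
r(A, p) = 4 - (4 + p)/A (r(A, p) = 4 - (p + 4)/(A + 0) = 4 - (4 + p)/A)
(((-8 + 8)/(6 - 2))*r(1, -5))*G(-5) = (((-8 + 8)/(6 - 2))*((-4 - 1*(-5) + 4*1)/1))*(8*(-5)) = ((0/4)*(1*(-4 + 5 + 4)))*(-40) = ((0*(1/4))*(1*5))*(-40) = (0*5)*(-40) = 0*(-40) = 0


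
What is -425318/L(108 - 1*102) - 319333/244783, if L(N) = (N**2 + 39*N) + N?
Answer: -7442767993/4825722 ≈ -1542.3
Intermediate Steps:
L(N) = N**2 + 40*N
-425318/L(108 - 1*102) - 319333/244783 = -425318*1/((40 + (108 - 1*102))*(108 - 1*102)) - 319333/244783 = -425318*1/((40 + (108 - 102))*(108 - 102)) - 319333*1/244783 = -425318*1/(6*(40 + 6)) - 45619/34969 = -425318/(6*46) - 45619/34969 = -425318/276 - 45619/34969 = -425318*1/276 - 45619/34969 = -212659/138 - 45619/34969 = -7442767993/4825722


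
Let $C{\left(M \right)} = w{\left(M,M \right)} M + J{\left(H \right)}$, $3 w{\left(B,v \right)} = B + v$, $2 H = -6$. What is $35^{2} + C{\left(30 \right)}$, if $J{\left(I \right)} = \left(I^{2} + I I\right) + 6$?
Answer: $1849$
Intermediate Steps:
$H = -3$ ($H = \frac{1}{2} \left(-6\right) = -3$)
$w{\left(B,v \right)} = \frac{B}{3} + \frac{v}{3}$ ($w{\left(B,v \right)} = \frac{B + v}{3} = \frac{B}{3} + \frac{v}{3}$)
$J{\left(I \right)} = 6 + 2 I^{2}$ ($J{\left(I \right)} = \left(I^{2} + I^{2}\right) + 6 = 2 I^{2} + 6 = 6 + 2 I^{2}$)
$C{\left(M \right)} = 24 + \frac{2 M^{2}}{3}$ ($C{\left(M \right)} = \left(\frac{M}{3} + \frac{M}{3}\right) M + \left(6 + 2 \left(-3\right)^{2}\right) = \frac{2 M}{3} M + \left(6 + 2 \cdot 9\right) = \frac{2 M^{2}}{3} + \left(6 + 18\right) = \frac{2 M^{2}}{3} + 24 = 24 + \frac{2 M^{2}}{3}$)
$35^{2} + C{\left(30 \right)} = 35^{2} + \left(24 + \frac{2 \cdot 30^{2}}{3}\right) = 1225 + \left(24 + \frac{2}{3} \cdot 900\right) = 1225 + \left(24 + 600\right) = 1225 + 624 = 1849$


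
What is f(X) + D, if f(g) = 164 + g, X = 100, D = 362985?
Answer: 363249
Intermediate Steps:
f(X) + D = (164 + 100) + 362985 = 264 + 362985 = 363249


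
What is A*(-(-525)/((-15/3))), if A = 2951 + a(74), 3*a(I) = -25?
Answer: -308980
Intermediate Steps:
a(I) = -25/3 (a(I) = (1/3)*(-25) = -25/3)
A = 8828/3 (A = 2951 - 25/3 = 8828/3 ≈ 2942.7)
A*(-(-525)/((-15/3))) = 8828*(-(-525)/((-15/3)))/3 = 8828*(-(-525)/((-15*1/3)))/3 = 8828*(-(-525)/(-5))/3 = 8828*(-(-525)*(-1)/5)/3 = 8828*(-35*3)/3 = (8828/3)*(-105) = -308980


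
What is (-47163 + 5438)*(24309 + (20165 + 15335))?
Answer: -2495530525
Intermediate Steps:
(-47163 + 5438)*(24309 + (20165 + 15335)) = -41725*(24309 + 35500) = -41725*59809 = -2495530525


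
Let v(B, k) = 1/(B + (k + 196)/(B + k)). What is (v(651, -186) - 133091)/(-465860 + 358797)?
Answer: 8057994502/6482129335 ≈ 1.2431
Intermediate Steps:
v(B, k) = 1/(B + (196 + k)/(B + k))
(v(651, -186) - 133091)/(-465860 + 358797) = ((651 - 186)/(196 - 186 + 651² + 651*(-186)) - 133091)/(-465860 + 358797) = (465/(196 - 186 + 423801 - 121086) - 133091)/(-107063) = (465/302725 - 133091)*(-1/107063) = ((1/302725)*465 - 133091)*(-1/107063) = (93/60545 - 133091)*(-1/107063) = -8057994502/60545*(-1/107063) = 8057994502/6482129335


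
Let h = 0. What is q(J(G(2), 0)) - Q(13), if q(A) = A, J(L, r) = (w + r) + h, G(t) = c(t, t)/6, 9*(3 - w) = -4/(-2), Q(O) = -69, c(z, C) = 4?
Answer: 646/9 ≈ 71.778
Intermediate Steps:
w = 25/9 (w = 3 - (-4)/(9*(-2)) = 3 - (-4)*(-1)/(9*2) = 3 - ⅑*2 = 3 - 2/9 = 25/9 ≈ 2.7778)
G(t) = ⅔ (G(t) = 4/6 = 4*(⅙) = ⅔)
J(L, r) = 25/9 + r (J(L, r) = (25/9 + r) + 0 = 25/9 + r)
q(J(G(2), 0)) - Q(13) = (25/9 + 0) - 1*(-69) = 25/9 + 69 = 646/9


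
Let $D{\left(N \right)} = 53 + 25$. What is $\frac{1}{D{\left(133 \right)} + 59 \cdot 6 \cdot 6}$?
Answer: $\frac{1}{2202} \approx 0.00045413$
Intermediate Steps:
$D{\left(N \right)} = 78$
$\frac{1}{D{\left(133 \right)} + 59 \cdot 6 \cdot 6} = \frac{1}{78 + 59 \cdot 6 \cdot 6} = \frac{1}{78 + 59 \cdot 36} = \frac{1}{78 + 2124} = \frac{1}{2202}$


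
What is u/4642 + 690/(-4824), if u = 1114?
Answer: 180913/1866084 ≈ 0.096948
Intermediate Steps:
u/4642 + 690/(-4824) = 1114/4642 + 690/(-4824) = 1114*(1/4642) + 690*(-1/4824) = 557/2321 - 115/804 = 180913/1866084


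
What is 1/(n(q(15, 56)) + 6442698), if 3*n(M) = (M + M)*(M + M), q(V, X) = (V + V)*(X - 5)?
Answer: 1/9563898 ≈ 1.0456e-7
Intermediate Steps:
q(V, X) = 2*V*(-5 + X) (q(V, X) = (2*V)*(-5 + X) = 2*V*(-5 + X))
n(M) = 4*M²/3 (n(M) = ((M + M)*(M + M))/3 = ((2*M)*(2*M))/3 = (4*M²)/3 = 4*M²/3)
1/(n(q(15, 56)) + 6442698) = 1/(4*(2*15*(-5 + 56))²/3 + 6442698) = 1/(4*(2*15*51)²/3 + 6442698) = 1/((4/3)*1530² + 6442698) = 1/((4/3)*2340900 + 6442698) = 1/(3121200 + 6442698) = 1/9563898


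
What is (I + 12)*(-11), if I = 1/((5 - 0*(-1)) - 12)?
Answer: -913/7 ≈ -130.43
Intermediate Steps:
I = -⅐ (I = 1/((5 - 1*0) - 12) = 1/((5 + 0) - 12) = 1/(5 - 12) = 1/(-7) = -⅐ ≈ -0.14286)
(I + 12)*(-11) = (-⅐ + 12)*(-11) = (83/7)*(-11) = -913/7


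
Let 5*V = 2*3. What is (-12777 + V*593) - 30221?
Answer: -211432/5 ≈ -42286.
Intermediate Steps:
V = 6/5 (V = (2*3)/5 = (⅕)*6 = 6/5 ≈ 1.2000)
(-12777 + V*593) - 30221 = (-12777 + (6/5)*593) - 30221 = (-12777 + 3558/5) - 30221 = -60327/5 - 30221 = -211432/5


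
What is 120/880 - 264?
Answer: -5805/22 ≈ -263.86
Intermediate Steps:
120/880 - 264 = 120*(1/880) - 264 = 3/22 - 264 = -5805/22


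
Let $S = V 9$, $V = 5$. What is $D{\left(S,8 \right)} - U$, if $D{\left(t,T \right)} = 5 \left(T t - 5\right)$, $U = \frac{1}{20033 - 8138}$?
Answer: $\frac{21113624}{11895} \approx 1775.0$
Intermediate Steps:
$S = 45$ ($S = 5 \cdot 9 = 45$)
$U = \frac{1}{11895} \approx 8.4069 \cdot 10^{-5}$
$D{\left(t,T \right)} = -25 + 5 T t$ ($D{\left(t,T \right)} = 5 \left(T t - 5\right) = 5 \left(-5 + T t\right) = -25 + 5 T t$)
$D{\left(S,8 \right)} - U = \left(-25 + 5 \cdot 8 \cdot 45\right) - \frac{1}{11895} = \left(-25 + 1800\right) - \frac{1}{11895} = 1775 - \frac{1}{11895} = \frac{21113624}{11895}$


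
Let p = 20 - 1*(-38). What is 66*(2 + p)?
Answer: 3960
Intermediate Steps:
p = 58 (p = 20 + 38 = 58)
66*(2 + p) = 66*(2 + 58) = 66*60 = 3960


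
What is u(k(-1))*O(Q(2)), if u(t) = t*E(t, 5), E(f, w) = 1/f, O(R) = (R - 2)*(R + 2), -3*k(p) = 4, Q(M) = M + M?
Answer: 12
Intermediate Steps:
Q(M) = 2*M
k(p) = -4/3 (k(p) = -1/3*4 = -4/3)
O(R) = (-2 + R)*(2 + R)
u(t) = 1 (u(t) = t/t = 1)
u(k(-1))*O(Q(2)) = 1*(-4 + (2*2)**2) = 1*(-4 + 4**2) = 1*(-4 + 16) = 1*12 = 12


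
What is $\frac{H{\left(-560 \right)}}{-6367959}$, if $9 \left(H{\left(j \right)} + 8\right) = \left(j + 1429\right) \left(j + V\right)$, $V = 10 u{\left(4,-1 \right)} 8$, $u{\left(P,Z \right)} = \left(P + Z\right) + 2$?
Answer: $\frac{139112}{57311631} \approx 0.0024273$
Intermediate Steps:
$u{\left(P,Z \right)} = 2 + P + Z$
$V = 400$ ($V = 10 \left(2 + 4 - 1\right) 8 = 10 \cdot 5 \cdot 8 = 50 \cdot 8 = 400$)
$H{\left(j \right)} = -8 + \frac{\left(400 + j\right) \left(1429 + j\right)}{9}$ ($H{\left(j \right)} = -8 + \frac{\left(j + 1429\right) \left(j + 400\right)}{9} = -8 + \frac{\left(1429 + j\right) \left(400 + j\right)}{9} = -8 + \frac{\left(400 + j\right) \left(1429 + j\right)}{9}$)
$\frac{H{\left(-560 \right)}}{-6367959} = \frac{\frac{571528}{9} + \frac{\left(-560\right)^{2}}{9} + \frac{1829}{9} \left(-560\right)}{-6367959} = \left(\frac{571528}{9} + \frac{1}{9} \cdot 313600 - \frac{1024240}{9}\right) \left(- \frac{1}{6367959}\right) = \left(\frac{571528}{9} + \frac{313600}{9} - \frac{1024240}{9}\right) \left(- \frac{1}{6367959}\right) = \left(- \frac{139112}{9}\right) \left(- \frac{1}{6367959}\right) = \frac{139112}{57311631}$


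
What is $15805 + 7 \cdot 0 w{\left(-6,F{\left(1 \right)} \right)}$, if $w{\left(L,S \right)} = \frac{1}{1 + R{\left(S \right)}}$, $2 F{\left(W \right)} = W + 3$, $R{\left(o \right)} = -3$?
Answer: $15805$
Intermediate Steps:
$F{\left(W \right)} = \frac{3}{2} + \frac{W}{2}$ ($F{\left(W \right)} = \frac{W + 3}{2} = \frac{3 + W}{2} = \frac{3}{2} + \frac{W}{2}$)
$w{\left(L,S \right)} = - \frac{1}{2}$ ($w{\left(L,S \right)} = \frac{1}{1 - 3} = \frac{1}{-2} = - \frac{1}{2}$)
$15805 + 7 \cdot 0 w{\left(-6,F{\left(1 \right)} \right)} = 15805 + 7 \cdot 0 \left(- \frac{1}{2}\right) = 15805 + 0 \left(- \frac{1}{2}\right) = 15805 + 0 = 15805$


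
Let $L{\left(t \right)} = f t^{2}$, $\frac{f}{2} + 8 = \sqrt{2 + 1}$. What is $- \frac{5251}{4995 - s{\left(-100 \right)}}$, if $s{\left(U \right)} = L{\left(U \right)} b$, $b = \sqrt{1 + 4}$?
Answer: $\frac{5251}{5 \left(-999 + 4000 \sqrt{5} \left(-8 + \sqrt{3}\right)\right)} \approx -0.018405$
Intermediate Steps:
$b = \sqrt{5} \approx 2.2361$
$f = -16 + 2 \sqrt{3}$ ($f = -16 + 2 \sqrt{2 + 1} = -16 + 2 \sqrt{3} \approx -12.536$)
$L{\left(t \right)} = t^{2} \left(-16 + 2 \sqrt{3}\right)$ ($L{\left(t \right)} = \left(-16 + 2 \sqrt{3}\right) t^{2} = t^{2} \left(-16 + 2 \sqrt{3}\right)$)
$s{\left(U \right)} = 2 \sqrt{5} U^{2} \left(-8 + \sqrt{3}\right)$ ($s{\left(U \right)} = 2 U^{2} \left(-8 + \sqrt{3}\right) \sqrt{5} = 2 \sqrt{5} U^{2} \left(-8 + \sqrt{3}\right)$)
$- \frac{5251}{4995 - s{\left(-100 \right)}} = - \frac{5251}{4995 - 2 \sqrt{5} \left(-100\right)^{2} \left(-8 + \sqrt{3}\right)} = - \frac{5251}{4995 - 2 \sqrt{5} \cdot 10000 \left(-8 + \sqrt{3}\right)} = - \frac{5251}{4995 - 20000 \sqrt{5} \left(-8 + \sqrt{3}\right)}$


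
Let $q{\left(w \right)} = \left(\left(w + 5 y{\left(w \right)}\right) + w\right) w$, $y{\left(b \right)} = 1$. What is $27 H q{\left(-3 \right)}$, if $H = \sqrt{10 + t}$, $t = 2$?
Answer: $162 \sqrt{3} \approx 280.59$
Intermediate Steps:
$q{\left(w \right)} = w \left(5 + 2 w\right)$ ($q{\left(w \right)} = \left(\left(w + 5 \cdot 1\right) + w\right) w = \left(\left(w + 5\right) + w\right) w = \left(\left(5 + w\right) + w\right) w = \left(5 + 2 w\right) w = w \left(5 + 2 w\right)$)
$H = 2 \sqrt{3}$ ($H = \sqrt{10 + 2} = \sqrt{12} = 2 \sqrt{3} \approx 3.4641$)
$27 H q{\left(-3 \right)} = 27 \cdot 2 \sqrt{3} \left(- 3 \left(5 + 2 \left(-3\right)\right)\right) = 54 \sqrt{3} \left(- 3 \left(5 - 6\right)\right) = 54 \sqrt{3} \left(\left(-3\right) \left(-1\right)\right) = 54 \sqrt{3} \cdot 3 = 162 \sqrt{3}$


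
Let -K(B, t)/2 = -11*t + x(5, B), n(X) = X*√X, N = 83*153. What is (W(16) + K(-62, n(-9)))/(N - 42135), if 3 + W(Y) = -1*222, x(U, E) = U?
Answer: 235/29436 + 9*I/446 ≈ 0.0079834 + 0.020179*I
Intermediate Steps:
W(Y) = -225 (W(Y) = -3 - 1*222 = -3 - 222 = -225)
N = 12699
n(X) = X^(3/2)
K(B, t) = -10 + 22*t (K(B, t) = -2*(-11*t + 5) = -2*(5 - 11*t) = -10 + 22*t)
(W(16) + K(-62, n(-9)))/(N - 42135) = (-225 + (-10 + 22*(-9)^(3/2)))/(12699 - 42135) = (-225 + (-10 + 22*(-27*I)))/(-29436) = (-225 + (-10 - 594*I))*(-1/29436) = (-235 - 594*I)*(-1/29436) = 235/29436 + 9*I/446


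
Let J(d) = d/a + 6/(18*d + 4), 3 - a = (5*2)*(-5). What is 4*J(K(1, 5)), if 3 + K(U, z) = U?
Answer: -191/212 ≈ -0.90094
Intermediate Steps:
K(U, z) = -3 + U
a = 53 (a = 3 - 5*2*(-5) = 3 - 10*(-5) = 3 - 1*(-50) = 3 + 50 = 53)
J(d) = 6/(4 + 18*d) + d/53 (J(d) = d/53 + 6/(18*d + 4) = d*(1/53) + 6/(4 + 18*d) = d/53 + 6/(4 + 18*d) = 6/(4 + 18*d) + d/53)
4*J(K(1, 5)) = 4*((159 + 2*(-3 + 1) + 9*(-3 + 1)²)/(53*(2 + 9*(-3 + 1)))) = 4*((159 + 2*(-2) + 9*(-2)²)/(53*(2 + 9*(-2)))) = 4*((159 - 4 + 9*4)/(53*(2 - 18))) = 4*((1/53)*(159 - 4 + 36)/(-16)) = 4*((1/53)*(-1/16)*191) = 4*(-191/848) = -191/212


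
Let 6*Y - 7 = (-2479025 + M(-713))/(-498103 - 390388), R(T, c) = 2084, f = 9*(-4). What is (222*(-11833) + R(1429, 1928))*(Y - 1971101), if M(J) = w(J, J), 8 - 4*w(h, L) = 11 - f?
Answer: 55162757066163201037/10661892 ≈ 5.1738e+12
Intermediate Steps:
f = -36
w(h, L) = -39/4 (w(h, L) = 2 - (11 - 1*(-36))/4 = 2 - (11 + 36)/4 = 2 - 1/4*47 = 2 - 47/4 = -39/4)
M(J) = -39/4
Y = 34793887/21323784 (Y = 7/6 + ((-2479025 - 39/4)/(-498103 - 390388))/6 = 7/6 + (-9916139/4/(-888491))/6 = 7/6 + (-9916139/4*(-1/888491))/6 = 7/6 + (1/6)*(9916139/3553964) = 7/6 + 9916139/21323784 = 34793887/21323784 ≈ 1.6317)
(222*(-11833) + R(1429, 1928))*(Y - 1971101) = (222*(-11833) + 2084)*(34793887/21323784 - 1971101) = (-2626926 + 2084)*(-42031297172297/21323784) = -2624842*(-42031297172297/21323784) = 55162757066163201037/10661892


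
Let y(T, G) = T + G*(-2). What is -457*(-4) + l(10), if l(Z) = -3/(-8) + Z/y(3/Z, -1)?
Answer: 337221/184 ≈ 1832.7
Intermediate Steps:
y(T, G) = T - 2*G
l(Z) = 3/8 + Z/(2 + 3/Z) (l(Z) = -3/(-8) + Z/(3/Z - 2*(-1)) = -3*(-1/8) + Z/(3/Z + 2) = 3/8 + Z/(2 + 3/Z))
-457*(-4) + l(10) = -457*(-4) + (9 + 6*10 + 8*10**2)/(8*(3 + 2*10)) = 1828 + (9 + 60 + 8*100)/(8*(3 + 20)) = 1828 + (1/8)*(9 + 60 + 800)/23 = 1828 + (1/8)*(1/23)*869 = 1828 + 869/184 = 337221/184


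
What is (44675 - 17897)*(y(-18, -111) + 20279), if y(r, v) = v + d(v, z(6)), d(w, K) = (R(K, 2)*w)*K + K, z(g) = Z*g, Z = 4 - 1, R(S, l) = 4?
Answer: 326530932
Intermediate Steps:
Z = 3
z(g) = 3*g
d(w, K) = K + 4*K*w (d(w, K) = (4*w)*K + K = 4*K*w + K = K + 4*K*w)
y(r, v) = 18 + 73*v (y(r, v) = v + (3*6)*(1 + 4*v) = v + 18*(1 + 4*v) = v + (18 + 72*v) = 18 + 73*v)
(44675 - 17897)*(y(-18, -111) + 20279) = (44675 - 17897)*((18 + 73*(-111)) + 20279) = 26778*((18 - 8103) + 20279) = 26778*(-8085 + 20279) = 26778*12194 = 326530932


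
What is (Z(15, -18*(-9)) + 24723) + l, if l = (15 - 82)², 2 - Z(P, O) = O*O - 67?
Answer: 3037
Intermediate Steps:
Z(P, O) = 69 - O² (Z(P, O) = 2 - (O*O - 67) = 2 - (O² - 67) = 2 - (-67 + O²) = 2 + (67 - O²) = 69 - O²)
l = 4489 (l = (-67)² = 4489)
(Z(15, -18*(-9)) + 24723) + l = ((69 - (-18*(-9))²) + 24723) + 4489 = ((69 - 1*162²) + 24723) + 4489 = ((69 - 1*26244) + 24723) + 4489 = ((69 - 26244) + 24723) + 4489 = (-26175 + 24723) + 4489 = -1452 + 4489 = 3037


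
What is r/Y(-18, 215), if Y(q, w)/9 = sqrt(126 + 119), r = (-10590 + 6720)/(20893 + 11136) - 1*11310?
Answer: -24150124*sqrt(5)/672609 ≈ -80.286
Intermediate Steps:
r = -362251860/32029 (r = -3870/32029 - 11310 = -362251860/32029 ≈ -11310.)
Y(q, w) = 63*sqrt(5) (Y(q, w) = 9*sqrt(126 + 119) = 9*sqrt(245) = 9*(7*sqrt(5)) = 63*sqrt(5))
r/Y(-18, 215) = -362251860*sqrt(5)/315/32029 = -24150124*sqrt(5)/672609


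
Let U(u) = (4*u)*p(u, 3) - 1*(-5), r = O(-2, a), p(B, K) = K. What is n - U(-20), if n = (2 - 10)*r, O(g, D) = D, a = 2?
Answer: 219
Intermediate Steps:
r = 2
U(u) = 5 + 12*u (U(u) = (4*u)*3 - 1*(-5) = 12*u + 5 = 5 + 12*u)
n = -16 (n = (2 - 10)*2 = -8*2 = -16)
n - U(-20) = -16 - (5 + 12*(-20)) = -16 - (5 - 240) = -16 - 1*(-235) = -16 + 235 = 219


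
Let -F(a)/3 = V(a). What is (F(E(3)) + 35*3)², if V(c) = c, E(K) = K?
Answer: 9216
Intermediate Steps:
F(a) = -3*a
(F(E(3)) + 35*3)² = (-3*3 + 35*3)² = (-9 + 105)² = 96² = 9216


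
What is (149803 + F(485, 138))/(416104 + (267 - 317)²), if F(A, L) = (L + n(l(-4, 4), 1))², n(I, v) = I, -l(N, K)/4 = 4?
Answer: 164687/418604 ≈ 0.39342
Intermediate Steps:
l(N, K) = -16 (l(N, K) = -4*4 = -16)
F(A, L) = (-16 + L)² (F(A, L) = (L - 16)² = (-16 + L)²)
(149803 + F(485, 138))/(416104 + (267 - 317)²) = (149803 + (-16 + 138)²)/(416104 + (267 - 317)²) = (149803 + 122²)/(416104 + (-50)²) = (149803 + 14884)/(416104 + 2500) = 164687/418604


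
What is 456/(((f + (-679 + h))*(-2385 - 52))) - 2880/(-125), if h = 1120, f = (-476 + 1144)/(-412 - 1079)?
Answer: 922029478056/40019378275 ≈ 23.040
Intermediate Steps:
f = -668/1491 (f = 668/(-1491) = 668*(-1/1491) = -668/1491 ≈ -0.44802)
456/(((f + (-679 + h))*(-2385 - 52))) - 2880/(-125) = 456/(((-668/1491 + (-679 + 1120))*(-2385 - 52))) - 2880/(-125) = 456/(((-668/1491 + 441)*(-2437))) - 2880*(-1/125) = 456/(((656863/1491)*(-2437))) + 576/25 = 456/(-1600775131/1491) + 576/25 = 456*(-1491/1600775131) + 576/25 = -679896/1600775131 + 576/25 = 922029478056/40019378275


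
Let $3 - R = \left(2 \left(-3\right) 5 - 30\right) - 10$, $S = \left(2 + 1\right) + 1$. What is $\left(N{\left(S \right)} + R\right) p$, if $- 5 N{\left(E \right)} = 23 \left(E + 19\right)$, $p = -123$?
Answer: $\frac{20172}{5} \approx 4034.4$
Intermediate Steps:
$S = 4$ ($S = 3 + 1 = 4$)
$N{\left(E \right)} = - \frac{437}{5} - \frac{23 E}{5}$ ($N{\left(E \right)} = - \frac{23 \left(E + 19\right)}{5} = - \frac{23 \left(19 + E\right)}{5} = - \frac{437 + 23 E}{5} = - \frac{437}{5} - \frac{23 E}{5}$)
$R = 73$ ($R = 3 - \left(\left(2 \left(-3\right) 5 - 30\right) - 10\right) = 3 - \left(\left(\left(-6\right) 5 - 30\right) - 10\right) = 3 - \left(\left(-30 - 30\right) - 10\right) = 3 - \left(-60 - 10\right) = 3 - -70 = 3 + 70 = 73$)
$\left(N{\left(S \right)} + R\right) p = \left(\left(- \frac{437}{5} - \frac{92}{5}\right) + 73\right) \left(-123\right) = \left(- \frac{529}{5} + 73\right) \left(-123\right) = \left(- \frac{164}{5}\right) \left(-123\right) = \frac{20172}{5}$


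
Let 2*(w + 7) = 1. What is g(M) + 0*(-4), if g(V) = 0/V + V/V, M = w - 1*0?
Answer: 1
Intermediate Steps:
w = -13/2 (w = -7 + (1/2)*1 = -7 + 1/2 = -13/2 ≈ -6.5000)
M = -13/2 (M = -13/2 - 1*0 = -13/2 + 0 = -13/2 ≈ -6.5000)
g(V) = 1 (g(V) = 0 + 1 = 1)
g(M) + 0*(-4) = 1 + 0*(-4) = 1 + 0 = 1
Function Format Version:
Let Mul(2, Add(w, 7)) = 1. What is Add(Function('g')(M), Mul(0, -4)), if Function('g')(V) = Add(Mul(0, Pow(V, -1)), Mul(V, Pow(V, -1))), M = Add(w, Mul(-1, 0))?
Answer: 1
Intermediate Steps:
w = Rational(-13, 2) (w = Add(-7, Mul(Rational(1, 2), 1)) = Add(-7, Rational(1, 2)) = Rational(-13, 2) ≈ -6.5000)
M = Rational(-13, 2) (M = Add(Rational(-13, 2), Mul(-1, 0)) = Add(Rational(-13, 2), 0) = Rational(-13, 2) ≈ -6.5000)
Function('g')(V) = 1 (Function('g')(V) = Add(0, 1) = 1)
Add(Function('g')(M), Mul(0, -4)) = Add(1, Mul(0, -4)) = Add(1, 0) = 1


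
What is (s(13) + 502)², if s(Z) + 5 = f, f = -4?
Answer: 243049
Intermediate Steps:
s(Z) = -9 (s(Z) = -5 - 4 = -9)
(s(13) + 502)² = (-9 + 502)² = 493² = 243049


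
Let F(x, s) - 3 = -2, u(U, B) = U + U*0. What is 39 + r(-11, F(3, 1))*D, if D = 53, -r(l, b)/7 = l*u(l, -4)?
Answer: -44852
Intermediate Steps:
u(U, B) = U (u(U, B) = U + 0 = U)
F(x, s) = 1 (F(x, s) = 3 - 2 = 1)
r(l, b) = -7*l**2 (r(l, b) = -7*l*l = -7*l**2)
39 + r(-11, F(3, 1))*D = 39 - 7*(-11)**2*53 = 39 - 7*121*53 = 39 - 847*53 = 39 - 44891 = -44852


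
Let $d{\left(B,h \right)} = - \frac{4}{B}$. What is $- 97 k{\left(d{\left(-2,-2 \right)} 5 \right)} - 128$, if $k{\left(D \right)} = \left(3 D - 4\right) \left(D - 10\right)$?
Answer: $-128$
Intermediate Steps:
$k{\left(D \right)} = \left(-10 + D\right) \left(-4 + 3 D\right)$ ($k{\left(D \right)} = \left(-4 + 3 D\right) \left(-10 + D\right) = \left(-10 + D\right) \left(-4 + 3 D\right)$)
$- 97 k{\left(d{\left(-2,-2 \right)} 5 \right)} - 128 = - 97 \left(40 - 34 - \frac{4}{-2} \cdot 5 + 3 \left(- \frac{4}{-2} \cdot 5\right)^{2}\right) - 128 = - 97 \left(40 - 34 \left(-4\right) \left(- \frac{1}{2}\right) 5 + 3 \left(\left(-4\right) \left(- \frac{1}{2}\right) 5\right)^{2}\right) - 128 = - 97 \left(40 - 34 \cdot 2 \cdot 5 + 3 \left(2 \cdot 5\right)^{2}\right) - 128 = - 97 \left(40 - 340 + 3 \cdot 10^{2}\right) - 128 = - 97 \left(40 - 340 + 3 \cdot 100\right) - 128 = - 97 \left(40 - 340 + 300\right) - 128 = \left(-97\right) 0 - 128 = 0 - 128 = -128$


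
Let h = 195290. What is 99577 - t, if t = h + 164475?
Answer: -260188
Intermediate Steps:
t = 359765 (t = 195290 + 164475 = 359765)
99577 - t = 99577 - 1*359765 = 99577 - 359765 = -260188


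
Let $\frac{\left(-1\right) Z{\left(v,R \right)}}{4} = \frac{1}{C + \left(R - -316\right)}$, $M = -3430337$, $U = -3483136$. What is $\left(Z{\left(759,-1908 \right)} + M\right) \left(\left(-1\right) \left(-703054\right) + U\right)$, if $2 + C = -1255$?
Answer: $\frac{27169825091488938}{2849} \approx 9.5366 \cdot 10^{12}$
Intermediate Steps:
$C = -1257$ ($C = -2 - 1255 = -1257$)
$Z{\left(v,R \right)} = - \frac{4}{-941 + R}$ ($Z{\left(v,R \right)} = - \frac{4}{-1257 + \left(R - -316\right)} = - \frac{4}{-1257 + \left(R + 316\right)} = - \frac{4}{-1257 + \left(316 + R\right)} = - \frac{4}{-941 + R}$)
$\left(Z{\left(759,-1908 \right)} + M\right) \left(\left(-1\right) \left(-703054\right) + U\right) = \left(- \frac{4}{-941 - 1908} - 3430337\right) \left(\left(-1\right) \left(-703054\right) - 3483136\right) = \left(- \frac{4}{-2849} - 3430337\right) \left(703054 - 3483136\right) = \left(\left(-4\right) \left(- \frac{1}{2849}\right) - 3430337\right) \left(-2780082\right) = \left(\frac{4}{2849} - 3430337\right) \left(-2780082\right) = \left(- \frac{9773030109}{2849}\right) \left(-2780082\right) = \frac{27169825091488938}{2849}$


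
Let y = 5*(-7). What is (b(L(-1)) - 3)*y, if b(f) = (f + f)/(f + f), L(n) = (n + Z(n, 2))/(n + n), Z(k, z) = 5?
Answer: 70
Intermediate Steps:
L(n) = (5 + n)/(2*n) (L(n) = (n + 5)/(n + n) = (5 + n)/((2*n)) = (5 + n)*(1/(2*n)) = (5 + n)/(2*n))
b(f) = 1 (b(f) = (2*f)/((2*f)) = (2*f)*(1/(2*f)) = 1)
y = -35
(b(L(-1)) - 3)*y = (1 - 3)*(-35) = -2*(-35) = 70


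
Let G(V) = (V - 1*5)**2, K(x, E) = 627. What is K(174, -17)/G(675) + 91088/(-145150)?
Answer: -815967883/1303156700 ≈ -0.62615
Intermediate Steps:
G(V) = (-5 + V)**2 (G(V) = (V - 5)**2 = (-5 + V)**2)
K(174, -17)/G(675) + 91088/(-145150) = 627/((-5 + 675)**2) + 91088/(-145150) = 627/(670**2) + 91088*(-1/145150) = 627/448900 - 45544/72575 = -815967883/1303156700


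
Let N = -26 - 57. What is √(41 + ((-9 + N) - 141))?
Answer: 8*I*√3 ≈ 13.856*I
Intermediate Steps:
N = -83
√(41 + ((-9 + N) - 141)) = √(41 + ((-9 - 83) - 141)) = √(41 + (-92 - 141)) = √(41 - 233) = √(-192) = 8*I*√3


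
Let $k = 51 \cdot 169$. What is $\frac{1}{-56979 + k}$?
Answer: $- \frac{1}{48360} \approx -2.0678 \cdot 10^{-5}$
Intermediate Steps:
$k = 8619$
$\frac{1}{-56979 + k} = \frac{1}{-56979 + 8619} = \frac{1}{-48360} = - \frac{1}{48360}$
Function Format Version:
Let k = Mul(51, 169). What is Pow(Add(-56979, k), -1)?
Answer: Rational(-1, 48360) ≈ -2.0678e-5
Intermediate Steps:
k = 8619
Pow(Add(-56979, k), -1) = Pow(Add(-56979, 8619), -1) = Pow(-48360, -1) = Rational(-1, 48360)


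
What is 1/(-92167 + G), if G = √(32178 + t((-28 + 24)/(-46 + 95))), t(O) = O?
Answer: -122059/11249769239 - 7*√1576718/416241461843 ≈ -1.0871e-5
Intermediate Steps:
G = √1576718/7 (G = √(32178 + (-28 + 24)/(-46 + 95)) = √(32178 - 4/49) = √(1576718/49) = √1576718/7 ≈ 179.38)
1/(-92167 + G) = 1/(-92167 + √1576718/7)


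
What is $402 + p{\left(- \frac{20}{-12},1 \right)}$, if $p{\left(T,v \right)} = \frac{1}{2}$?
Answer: $\frac{805}{2} \approx 402.5$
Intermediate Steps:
$p{\left(T,v \right)} = \frac{1}{2}$
$402 + p{\left(- \frac{20}{-12},1 \right)} = 402 + \frac{1}{2} = \frac{805}{2}$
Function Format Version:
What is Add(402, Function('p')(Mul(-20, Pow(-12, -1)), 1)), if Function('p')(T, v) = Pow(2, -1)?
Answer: Rational(805, 2) ≈ 402.50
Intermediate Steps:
Function('p')(T, v) = Rational(1, 2)
Add(402, Function('p')(Mul(-20, Pow(-12, -1)), 1)) = Add(402, Rational(1, 2)) = Rational(805, 2)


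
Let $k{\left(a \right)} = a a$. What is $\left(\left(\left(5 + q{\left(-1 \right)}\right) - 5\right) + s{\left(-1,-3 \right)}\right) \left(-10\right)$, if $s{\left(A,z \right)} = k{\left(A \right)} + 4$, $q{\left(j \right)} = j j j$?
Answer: $-40$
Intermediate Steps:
$k{\left(a \right)} = a^{2}$
$q{\left(j \right)} = j^{3}$ ($q{\left(j \right)} = j^{2} j = j^{3}$)
$s{\left(A,z \right)} = 4 + A^{2}$ ($s{\left(A,z \right)} = A^{2} + 4 = 4 + A^{2}$)
$\left(\left(\left(5 + q{\left(-1 \right)}\right) - 5\right) + s{\left(-1,-3 \right)}\right) \left(-10\right) = \left(\left(\left(5 + \left(-1\right)^{3}\right) - 5\right) + \left(4 + \left(-1\right)^{2}\right)\right) \left(-10\right) = \left(\left(\left(5 - 1\right) - 5\right) + \left(4 + 1\right)\right) \left(-10\right) = \left(\left(4 - 5\right) + 5\right) \left(-10\right) = \left(-1 + 5\right) \left(-10\right) = 4 \left(-10\right) = -40$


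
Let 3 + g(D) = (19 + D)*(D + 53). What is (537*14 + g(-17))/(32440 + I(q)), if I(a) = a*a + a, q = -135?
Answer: 7587/50530 ≈ 0.15015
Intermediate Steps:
g(D) = -3 + (19 + D)*(53 + D) (g(D) = -3 + (19 + D)*(D + 53) = -3 + (19 + D)*(53 + D))
I(a) = a + a**2 (I(a) = a**2 + a = a + a**2)
(537*14 + g(-17))/(32440 + I(q)) = (537*14 + (1004 + (-17)**2 + 72*(-17)))/(32440 - 135*(1 - 135)) = (7518 + (1004 + 289 - 1224))/(32440 - 135*(-134)) = (7518 + 69)/(32440 + 18090) = 7587/50530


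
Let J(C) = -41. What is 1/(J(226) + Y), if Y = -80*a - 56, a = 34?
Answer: -1/2817 ≈ -0.00035499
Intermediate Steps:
Y = -2776 (Y = -80*34 - 56 = -2720 - 56 = -2776)
1/(J(226) + Y) = 1/(-41 - 2776) = 1/(-2817) = -1/2817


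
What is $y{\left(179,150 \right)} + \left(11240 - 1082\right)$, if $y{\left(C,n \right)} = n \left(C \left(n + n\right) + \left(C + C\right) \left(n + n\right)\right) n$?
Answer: $3624760158$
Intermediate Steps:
$y{\left(C,n \right)} = 6 C n^{3}$ ($y{\left(C,n \right)} = n \left(C 2 n + 2 C 2 n\right) n = n \left(2 C n + 4 C n\right) n = n 6 C n n = 6 C n^{2} n = 6 C n^{3}$)
$y{\left(179,150 \right)} + \left(11240 - 1082\right) = 6 \cdot 179 \cdot 150^{3} + \left(11240 - 1082\right) = 6 \cdot 179 \cdot 3375000 + \left(11240 - 1082\right) = 3624750000 + 10158 = 3624760158$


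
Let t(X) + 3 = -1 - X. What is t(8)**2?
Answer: 144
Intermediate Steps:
t(X) = -4 - X (t(X) = -3 + (-1 - X) = -4 - X)
t(8)**2 = (-4 - 1*8)**2 = (-4 - 8)**2 = (-12)**2 = 144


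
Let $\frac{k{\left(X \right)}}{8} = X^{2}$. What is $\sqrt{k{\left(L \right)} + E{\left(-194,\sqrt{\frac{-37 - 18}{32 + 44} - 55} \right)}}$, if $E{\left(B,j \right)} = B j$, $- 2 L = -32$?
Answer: $\frac{\sqrt{739328 - 20273 i \sqrt{665}}}{19} \approx 47.73 - 15.171 i$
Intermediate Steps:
$L = 16$ ($L = \left(- \frac{1}{2}\right) \left(-32\right) = 16$)
$k{\left(X \right)} = 8 X^{2}$
$\sqrt{k{\left(L \right)} + E{\left(-194,\sqrt{\frac{-37 - 18}{32 + 44} - 55} \right)}} = \sqrt{8 \cdot 16^{2} - 194 \sqrt{\frac{-37 - 18}{32 + 44} - 55}} = \sqrt{8 \cdot 256 - 194 \sqrt{- \frac{55}{76} - 55}} = \sqrt{2048 - 194 \sqrt{\left(-55\right) \frac{1}{76} - 55}} = \sqrt{2048 - 194 \sqrt{- \frac{55}{76} - 55}} = \sqrt{2048 - 194 \sqrt{- \frac{4235}{76}}} = \sqrt{2048 - 194 \frac{11 i \sqrt{665}}{38}} = \sqrt{2048 - \frac{1067 i \sqrt{665}}{19}}$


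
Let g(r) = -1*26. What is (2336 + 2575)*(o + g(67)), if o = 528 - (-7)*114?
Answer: 6384300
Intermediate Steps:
g(r) = -26
o = 1326 (o = 528 - 1*(-798) = 528 + 798 = 1326)
(2336 + 2575)*(o + g(67)) = (2336 + 2575)*(1326 - 26) = 4911*1300 = 6384300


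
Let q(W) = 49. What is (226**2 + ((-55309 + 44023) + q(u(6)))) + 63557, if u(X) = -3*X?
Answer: 103396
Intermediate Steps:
(226**2 + ((-55309 + 44023) + q(u(6)))) + 63557 = (226**2 + ((-55309 + 44023) + 49)) + 63557 = (51076 + (-11286 + 49)) + 63557 = (51076 - 11237) + 63557 = 39839 + 63557 = 103396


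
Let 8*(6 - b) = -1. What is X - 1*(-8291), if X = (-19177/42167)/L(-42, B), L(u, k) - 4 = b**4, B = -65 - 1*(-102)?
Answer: 2021140335928453/243775227895 ≈ 8291.0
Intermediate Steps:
b = 49/8 (b = 6 - 1/8*(-1) = 6 + 1/8 = 49/8 ≈ 6.1250)
B = 37 (B = -65 + 102 = 37)
L(u, k) = 5781185/4096 (L(u, k) = 4 + (49/8)**4 = 4 + 5764801/4096 = 5781185/4096)
X = -78548992/243775227895 (X = (-19177/42167)/(5781185/4096) = -19177*1/42167*(4096/5781185) = -19177/42167*4096/5781185 = -78548992/243775227895 ≈ -0.00032222)
X - 1*(-8291) = -78548992/243775227895 - 1*(-8291) = -78548992/243775227895 + 8291 = 2021140335928453/243775227895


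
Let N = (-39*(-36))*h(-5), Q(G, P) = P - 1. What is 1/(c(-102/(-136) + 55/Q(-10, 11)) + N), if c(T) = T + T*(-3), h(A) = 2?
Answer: 2/5591 ≈ 0.00035772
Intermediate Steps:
Q(G, P) = -1 + P
c(T) = -2*T (c(T) = T - 3*T = -2*T)
N = 2808 (N = -39*(-36)*2 = 1404*2 = 2808)
1/(c(-102/(-136) + 55/Q(-10, 11)) + N) = 1/(-2*(-102/(-136) + 55/(-1 + 11)) + 2808) = 1/(-2*(-102*(-1/136) + 55/10) + 2808) = 1/(-2*(¾ + 55*(⅒)) + 2808) = 1/(-2*(¾ + 11/2) + 2808) = 1/(-2*25/4 + 2808) = 1/(-25/2 + 2808) = 1/(5591/2) = 2/5591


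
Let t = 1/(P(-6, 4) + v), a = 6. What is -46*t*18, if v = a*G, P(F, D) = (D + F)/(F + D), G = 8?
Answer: -828/49 ≈ -16.898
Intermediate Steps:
P(F, D) = 1 (P(F, D) = (D + F)/(D + F) = 1)
v = 48 (v = 6*8 = 48)
t = 1/49 (t = 1/(1 + 48) = 1/49 ≈ 0.020408)
-46*t*18 = -46*1/49*18 = -46/49*18 = -828/49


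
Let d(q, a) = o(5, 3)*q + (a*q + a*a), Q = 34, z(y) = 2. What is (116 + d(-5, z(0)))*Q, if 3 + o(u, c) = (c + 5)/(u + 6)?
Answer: 45390/11 ≈ 4126.4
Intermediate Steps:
o(u, c) = -3 + (5 + c)/(6 + u) (o(u, c) = -3 + (c + 5)/(u + 6) = -3 + (5 + c)/(6 + u))
d(q, a) = a² - 25*q/11 + a*q (d(q, a) = ((-13 + 3 - 3*5)/(6 + 5))*q + (a*q + a*a) = ((-13 + 3 - 15)/11)*q + (a*q + a²) = ((1/11)*(-25))*q + (a² + a*q) = -25*q/11 + (a² + a*q) = a² - 25*q/11 + a*q)
(116 + d(-5, z(0)))*Q = (116 + (2² - 25/11*(-5) + 2*(-5)))*34 = (116 + (4 + 125/11 - 10))*34 = (116 + 59/11)*34 = (1335/11)*34 = 45390/11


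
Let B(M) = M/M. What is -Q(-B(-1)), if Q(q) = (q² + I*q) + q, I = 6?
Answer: 6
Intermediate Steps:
B(M) = 1
Q(q) = q² + 7*q (Q(q) = (q² + 6*q) + q = q² + 7*q)
-Q(-B(-1)) = -(-1*1)*(7 - 1*1) = -(-1)*(7 - 1) = -(-1)*6 = -1*(-6) = 6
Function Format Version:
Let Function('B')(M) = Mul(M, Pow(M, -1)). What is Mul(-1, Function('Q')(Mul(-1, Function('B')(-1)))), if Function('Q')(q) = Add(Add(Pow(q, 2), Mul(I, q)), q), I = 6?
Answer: 6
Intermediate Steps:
Function('B')(M) = 1
Function('Q')(q) = Add(Pow(q, 2), Mul(7, q)) (Function('Q')(q) = Add(Add(Pow(q, 2), Mul(6, q)), q) = Add(Pow(q, 2), Mul(7, q)))
Mul(-1, Function('Q')(Mul(-1, Function('B')(-1)))) = Mul(-1, Mul(Mul(-1, 1), Add(7, Mul(-1, 1)))) = Mul(-1, Mul(-1, Add(7, -1))) = Mul(-1, Mul(-1, 6)) = Mul(-1, -6) = 6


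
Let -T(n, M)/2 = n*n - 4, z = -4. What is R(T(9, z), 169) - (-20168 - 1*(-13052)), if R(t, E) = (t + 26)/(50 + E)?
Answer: 1558276/219 ≈ 7115.4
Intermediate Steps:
T(n, M) = 8 - 2*n² (T(n, M) = -2*(n*n - 4) = -2*(n² - 4) = -2*(-4 + n²) = 8 - 2*n²)
R(t, E) = (26 + t)/(50 + E)
R(T(9, z), 169) - (-20168 - 1*(-13052)) = (26 + (8 - 2*9²))/(50 + 169) - (-20168 - 1*(-13052)) = (26 + (8 - 2*81))/219 - (-20168 + 13052) = (26 + (8 - 162))/219 - 1*(-7116) = (26 - 154)/219 + 7116 = (1/219)*(-128) + 7116 = -128/219 + 7116 = 1558276/219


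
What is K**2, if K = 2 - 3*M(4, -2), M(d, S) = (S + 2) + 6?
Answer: 256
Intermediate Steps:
M(d, S) = 8 + S (M(d, S) = (2 + S) + 6 = 8 + S)
K = -16 (K = 2 - 3*(8 - 2) = 2 - 3*6 = 2 - 18 = -16)
K**2 = (-16)**2 = 256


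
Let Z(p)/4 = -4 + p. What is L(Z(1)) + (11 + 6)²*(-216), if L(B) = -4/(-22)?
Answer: -686662/11 ≈ -62424.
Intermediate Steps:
Z(p) = -16 + 4*p (Z(p) = 4*(-4 + p) = -16 + 4*p)
L(B) = 2/11 (L(B) = -4*(-1/22) = 2/11)
L(Z(1)) + (11 + 6)²*(-216) = 2/11 + (11 + 6)²*(-216) = 2/11 + 17²*(-216) = 2/11 + 289*(-216) = 2/11 - 62424 = -686662/11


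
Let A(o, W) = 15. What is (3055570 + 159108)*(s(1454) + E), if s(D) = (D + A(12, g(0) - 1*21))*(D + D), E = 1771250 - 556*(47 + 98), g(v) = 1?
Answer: 19167459710796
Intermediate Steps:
E = 1690630 (E = 1771250 - 556*145 = 1771250 - 80620 = 1690630)
s(D) = 2*D*(15 + D) (s(D) = (D + 15)*(D + D) = (15 + D)*(2*D) = 2*D*(15 + D))
(3055570 + 159108)*(s(1454) + E) = (3055570 + 159108)*(2*1454*(15 + 1454) + 1690630) = 3214678*(2*1454*1469 + 1690630) = 3214678*(4271852 + 1690630) = 3214678*5962482 = 19167459710796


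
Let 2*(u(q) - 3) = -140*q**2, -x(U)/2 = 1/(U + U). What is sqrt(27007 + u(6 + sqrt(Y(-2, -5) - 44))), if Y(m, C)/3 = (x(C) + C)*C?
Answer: sqrt(22530 - 1680*sqrt(7)) ≈ 134.48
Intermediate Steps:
x(U) = -1/U (x(U) = -2/(U + U) = -2*1/(2*U) = -1/U)
Y(m, C) = 3*C*(C - 1/C) (Y(m, C) = 3*((-1/C + C)*C) = 3*((C - 1/C)*C) = 3*(C*(C - 1/C)) = 3*C*(C - 1/C))
u(q) = 3 - 70*q**2 (u(q) = 3 + (-140*q**2)/2 = 3 - 70*q**2)
sqrt(27007 + u(6 + sqrt(Y(-2, -5) - 44))) = sqrt(27007 + (3 - 70*(6 + sqrt((-3 + 3*(-5)**2) - 44))**2)) = sqrt(27007 + (3 - 70*(6 + sqrt((-3 + 3*25) - 44))**2)) = sqrt(27007 + (3 - 70*(6 + sqrt((-3 + 75) - 44))**2)) = sqrt(27007 + (3 - 70*(6 + sqrt(72 - 44))**2)) = sqrt(27007 + (3 - 70*(6 + sqrt(28))**2)) = sqrt(27007 + (3 - 70*(6 + 2*sqrt(7))**2)) = sqrt(27010 - 70*(6 + 2*sqrt(7))**2)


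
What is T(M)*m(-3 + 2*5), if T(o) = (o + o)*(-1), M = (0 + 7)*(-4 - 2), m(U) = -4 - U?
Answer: -924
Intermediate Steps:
M = -42 (M = 7*(-6) = -42)
T(o) = -2*o (T(o) = (2*o)*(-1) = -2*o)
T(M)*m(-3 + 2*5) = (-2*(-42))*(-4 - (-3 + 2*5)) = 84*(-4 - (-3 + 10)) = 84*(-4 - 1*7) = 84*(-4 - 7) = 84*(-11) = -924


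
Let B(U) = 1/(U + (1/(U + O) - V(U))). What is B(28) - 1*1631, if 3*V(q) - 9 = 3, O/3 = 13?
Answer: -2624212/1609 ≈ -1631.0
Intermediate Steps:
O = 39 (O = 3*13 = 39)
V(q) = 4 (V(q) = 3 + (⅓)*3 = 3 + 1 = 4)
B(U) = 1/(-4 + U + 1/(39 + U)) (B(U) = 1/(U + (1/(U + 39) - 1*4)) = 1/(U + (1/(39 + U) - 4)) = 1/(U + (-4 + 1/(39 + U))) = 1/(-4 + U + 1/(39 + U)))
B(28) - 1*1631 = (39 + 28)/(-155 + 28² + 35*28) - 1*1631 = 67/(-155 + 784 + 980) - 1631 = 67/1609 - 1631 = -2624212/1609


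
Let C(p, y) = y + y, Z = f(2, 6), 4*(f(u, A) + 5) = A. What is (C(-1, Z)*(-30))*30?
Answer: 6300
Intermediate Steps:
f(u, A) = -5 + A/4
Z = -7/2 (Z = -5 + (¼)*6 = -5 + 3/2 = -7/2 ≈ -3.5000)
C(p, y) = 2*y
(C(-1, Z)*(-30))*30 = ((2*(-7/2))*(-30))*30 = -7*(-30)*30 = 210*30 = 6300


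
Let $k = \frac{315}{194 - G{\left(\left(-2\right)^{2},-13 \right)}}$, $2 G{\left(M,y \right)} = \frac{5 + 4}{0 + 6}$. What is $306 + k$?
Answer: $\frac{237798}{773} \approx 307.63$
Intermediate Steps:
$G{\left(M,y \right)} = \frac{3}{4}$ ($G{\left(M,y \right)} = \frac{\left(5 + 4\right) \frac{1}{0 + 6}}{2} = \frac{9 \cdot \frac{1}{6}}{2} = \frac{1}{2} \cdot \frac{3}{2} = \frac{3}{4}$)
$k = \frac{1260}{773}$ ($k = \frac{315}{194 - \frac{3}{4}} = \frac{315}{\frac{773}{4}} = 315 \cdot \frac{4}{773} = \frac{1260}{773} \approx 1.63$)
$306 + k = 306 + \frac{1260}{773} = \frac{237798}{773}$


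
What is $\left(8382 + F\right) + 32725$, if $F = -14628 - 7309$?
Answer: $19170$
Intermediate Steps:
$F = -21937$ ($F = -14628 - 7309 = -21937$)
$\left(8382 + F\right) + 32725 = \left(8382 - 21937\right) + 32725 = -13555 + 32725 = 19170$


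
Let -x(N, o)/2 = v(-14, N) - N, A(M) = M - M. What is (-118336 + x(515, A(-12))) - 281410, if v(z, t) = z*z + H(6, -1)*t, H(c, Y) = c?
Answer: -405288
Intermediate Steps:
A(M) = 0
v(z, t) = z**2 + 6*t (v(z, t) = z*z + 6*t = z**2 + 6*t)
x(N, o) = -392 - 10*N (x(N, o) = -2*(((-14)**2 + 6*N) - N) = -2*((196 + 6*N) - N) = -2*(196 + 5*N) = -392 - 10*N)
(-118336 + x(515, A(-12))) - 281410 = (-118336 + (-392 - 10*515)) - 281410 = (-118336 + (-392 - 5150)) - 281410 = (-118336 - 5542) - 281410 = -123878 - 281410 = -405288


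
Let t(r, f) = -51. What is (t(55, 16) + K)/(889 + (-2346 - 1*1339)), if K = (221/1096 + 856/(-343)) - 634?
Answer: 86124351/350364896 ≈ 0.24581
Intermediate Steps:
K = -239200725/375928 (K = (221*(1/1096) + 856*(-1/343)) - 634 = (221/1096 - 856/343) - 634 = -862373/375928 - 634 = -239200725/375928 ≈ -636.29)
(t(55, 16) + K)/(889 + (-2346 - 1*1339)) = (-51 - 239200725/375928)/(889 + (-2346 - 1*1339)) = -258373053/(375928*(889 + (-2346 - 1339))) = -258373053/(375928*(889 - 3685)) = -258373053/375928/(-2796) = -258373053/375928*(-1/2796) = 86124351/350364896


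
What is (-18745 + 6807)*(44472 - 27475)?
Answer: -202910186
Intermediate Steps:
(-18745 + 6807)*(44472 - 27475) = -11938*16997 = -202910186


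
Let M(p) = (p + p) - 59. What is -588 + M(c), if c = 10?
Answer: -627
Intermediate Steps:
M(p) = -59 + 2*p (M(p) = 2*p - 59 = -59 + 2*p)
-588 + M(c) = -588 + (-59 + 2*10) = -588 + (-59 + 20) = -588 - 39 = -627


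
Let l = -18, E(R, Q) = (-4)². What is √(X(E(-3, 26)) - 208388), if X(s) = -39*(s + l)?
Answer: I*√208310 ≈ 456.41*I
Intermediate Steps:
E(R, Q) = 16
X(s) = 702 - 39*s (X(s) = -39*(s - 18) = -39*(-18 + s) = 702 - 39*s)
√(X(E(-3, 26)) - 208388) = √((702 - 39*16) - 208388) = √((702 - 624) - 208388) = √(78 - 208388) = √(-208310) = I*√208310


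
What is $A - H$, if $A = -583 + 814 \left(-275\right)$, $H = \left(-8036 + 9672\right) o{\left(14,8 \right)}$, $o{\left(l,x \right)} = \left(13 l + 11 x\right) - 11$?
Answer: $-648157$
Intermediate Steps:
$o{\left(l,x \right)} = -11 + 11 x + 13 l$ ($o{\left(l,x \right)} = \left(11 x + 13 l\right) - 11 = -11 + 11 x + 13 l$)
$H = 423724$ ($H = \left(-8036 + 9672\right) \left(-11 + 11 \cdot 8 + 13 \cdot 14\right) = 1636 \left(-11 + 88 + 182\right) = 1636 \cdot 259 = 423724$)
$A = -224433$ ($A = -583 - 223850 = -224433$)
$A - H = -224433 - 423724 = -648157$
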